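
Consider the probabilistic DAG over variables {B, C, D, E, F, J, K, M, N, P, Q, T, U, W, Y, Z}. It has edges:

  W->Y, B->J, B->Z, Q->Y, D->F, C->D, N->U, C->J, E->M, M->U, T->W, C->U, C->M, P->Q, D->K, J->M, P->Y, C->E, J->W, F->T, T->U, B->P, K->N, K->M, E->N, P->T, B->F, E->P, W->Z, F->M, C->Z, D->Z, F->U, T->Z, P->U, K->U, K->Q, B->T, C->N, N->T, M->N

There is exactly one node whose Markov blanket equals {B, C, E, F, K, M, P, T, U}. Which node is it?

N

The target node must have every member of {B, C, E, F, K, M, P, T, U} as a parent, child, or co-parent, and no others.
Parents of N: C, E, K, M; children: T, U; co-parents: B, C, F, K, M, P, T.
These exactly cover the given set, so the node is N.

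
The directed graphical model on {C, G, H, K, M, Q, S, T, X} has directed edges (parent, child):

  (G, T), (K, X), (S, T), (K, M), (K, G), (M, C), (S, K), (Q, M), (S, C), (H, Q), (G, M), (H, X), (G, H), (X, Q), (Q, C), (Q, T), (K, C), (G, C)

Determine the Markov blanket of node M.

{C, G, K, Q, S}

M has parents G, K, Q.
Ch(M) = {C}.
For each child, the remaining parents (spouses of M):
  parents(C) \ {M} = {G, K, Q, S}.
Union: {G, K, Q} ∪ {C} ∪ {G, K, Q, S} = {C, G, K, Q, S}.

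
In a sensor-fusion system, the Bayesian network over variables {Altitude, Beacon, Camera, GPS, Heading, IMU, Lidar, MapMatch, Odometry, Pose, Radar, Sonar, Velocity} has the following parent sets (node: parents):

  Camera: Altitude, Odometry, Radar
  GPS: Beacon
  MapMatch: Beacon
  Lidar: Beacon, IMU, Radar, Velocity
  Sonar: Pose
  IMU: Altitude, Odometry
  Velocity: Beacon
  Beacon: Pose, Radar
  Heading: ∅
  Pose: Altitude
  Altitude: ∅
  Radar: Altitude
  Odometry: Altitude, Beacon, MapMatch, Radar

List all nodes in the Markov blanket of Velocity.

{Beacon, IMU, Lidar, Radar}

Ch(Velocity) = {Lidar}.
Pa(Velocity) = {Beacon}.
Parents of each child, excluding Velocity:
  parents(Lidar) \ {Velocity} = {Beacon, IMU, Radar}.
So the Markov blanket of Velocity is {Beacon, IMU, Lidar, Radar}.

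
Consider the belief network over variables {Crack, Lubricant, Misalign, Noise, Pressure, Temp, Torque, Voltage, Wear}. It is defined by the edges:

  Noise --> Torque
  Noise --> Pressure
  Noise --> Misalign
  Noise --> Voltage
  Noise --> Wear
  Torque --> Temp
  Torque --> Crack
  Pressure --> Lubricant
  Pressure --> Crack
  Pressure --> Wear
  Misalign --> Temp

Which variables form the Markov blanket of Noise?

Parents of Noise: none.
Noise's children: Misalign, Pressure, Torque, Voltage, Wear.
Other parents of Noise's children:
  Torque: —
  Pressure: —
  Misalign: —
  Voltage: —
  Wear: Pressure
Union: {} ∪ {Misalign, Pressure, Torque, Voltage, Wear} ∪ {Pressure} = {Misalign, Pressure, Torque, Voltage, Wear}.

{Misalign, Pressure, Torque, Voltage, Wear}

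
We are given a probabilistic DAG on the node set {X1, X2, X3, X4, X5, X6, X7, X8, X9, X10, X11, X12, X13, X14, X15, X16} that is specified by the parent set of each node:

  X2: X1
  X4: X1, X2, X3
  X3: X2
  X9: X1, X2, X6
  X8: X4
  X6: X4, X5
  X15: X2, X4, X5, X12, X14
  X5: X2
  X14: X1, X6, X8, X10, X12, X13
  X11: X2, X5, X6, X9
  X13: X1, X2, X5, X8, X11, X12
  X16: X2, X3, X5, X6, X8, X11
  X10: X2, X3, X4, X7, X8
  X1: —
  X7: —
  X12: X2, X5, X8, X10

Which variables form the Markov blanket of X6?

A node's Markov blanket = Pa ∪ Ch ∪ (parents of Ch other than the node itself).
Parents of X6: X4, X5.
Children of X6: X9, X11, X14, X16.
For each child, the remaining parents (spouses of X6):
  X9: X1, X2
  X11: X2, X5, X9
  X14: X1, X8, X10, X12, X13
  X16: X2, X3, X5, X8, X11
Taking the union gives {X1, X2, X3, X4, X5, X8, X9, X10, X11, X12, X13, X14, X16}.

{X1, X2, X3, X4, X5, X8, X9, X10, X11, X12, X13, X14, X16}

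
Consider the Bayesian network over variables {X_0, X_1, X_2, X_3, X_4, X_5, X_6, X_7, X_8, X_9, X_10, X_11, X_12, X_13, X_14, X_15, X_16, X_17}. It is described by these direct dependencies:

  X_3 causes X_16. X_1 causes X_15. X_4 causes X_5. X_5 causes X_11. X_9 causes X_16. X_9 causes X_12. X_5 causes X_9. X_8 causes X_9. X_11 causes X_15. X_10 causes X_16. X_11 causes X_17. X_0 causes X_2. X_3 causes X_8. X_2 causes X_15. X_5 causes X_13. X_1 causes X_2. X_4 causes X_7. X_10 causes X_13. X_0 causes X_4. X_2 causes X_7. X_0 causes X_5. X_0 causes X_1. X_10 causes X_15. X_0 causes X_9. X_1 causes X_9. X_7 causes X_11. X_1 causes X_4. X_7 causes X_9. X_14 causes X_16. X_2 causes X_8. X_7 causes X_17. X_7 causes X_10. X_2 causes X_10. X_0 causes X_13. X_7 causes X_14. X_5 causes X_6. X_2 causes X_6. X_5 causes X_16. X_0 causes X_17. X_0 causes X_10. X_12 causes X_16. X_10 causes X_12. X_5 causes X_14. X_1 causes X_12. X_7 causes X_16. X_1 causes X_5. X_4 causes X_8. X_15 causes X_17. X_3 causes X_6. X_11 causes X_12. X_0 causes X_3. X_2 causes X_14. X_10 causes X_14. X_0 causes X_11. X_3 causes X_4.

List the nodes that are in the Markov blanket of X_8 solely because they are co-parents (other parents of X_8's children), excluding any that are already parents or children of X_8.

{X_0, X_1, X_5, X_7}

Children of X_8: X_9.
  parents(X_9) \ {X_8} = {X_0, X_1, X_5, X_7}.
Excluding nodes already adjacent to X_8 (X_2, X_3, X_4, X_9), the co-parent-only contribution is {X_0, X_1, X_5, X_7}.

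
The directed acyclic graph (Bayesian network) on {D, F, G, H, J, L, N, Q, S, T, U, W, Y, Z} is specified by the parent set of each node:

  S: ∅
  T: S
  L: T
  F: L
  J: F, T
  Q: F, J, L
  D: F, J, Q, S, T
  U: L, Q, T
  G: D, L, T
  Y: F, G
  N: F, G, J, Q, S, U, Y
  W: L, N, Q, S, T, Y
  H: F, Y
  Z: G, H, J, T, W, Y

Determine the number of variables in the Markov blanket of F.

11

Parents of F: L.
Ch(F) = {D, H, J, N, Q, Y}.
Parents of each child, excluding F:
  parents(J) \ {F} = {T}.
  parents(Q) \ {F} = {J, L}.
  parents(D) \ {F} = {J, Q, S, T}.
  Y also has parent G.
  N also has parents G, J, Q, S, U, Y.
  H's other parent is Y.
MB(F) = {D, G, H, J, L, N, Q, S, T, U, Y}, which has 11 nodes.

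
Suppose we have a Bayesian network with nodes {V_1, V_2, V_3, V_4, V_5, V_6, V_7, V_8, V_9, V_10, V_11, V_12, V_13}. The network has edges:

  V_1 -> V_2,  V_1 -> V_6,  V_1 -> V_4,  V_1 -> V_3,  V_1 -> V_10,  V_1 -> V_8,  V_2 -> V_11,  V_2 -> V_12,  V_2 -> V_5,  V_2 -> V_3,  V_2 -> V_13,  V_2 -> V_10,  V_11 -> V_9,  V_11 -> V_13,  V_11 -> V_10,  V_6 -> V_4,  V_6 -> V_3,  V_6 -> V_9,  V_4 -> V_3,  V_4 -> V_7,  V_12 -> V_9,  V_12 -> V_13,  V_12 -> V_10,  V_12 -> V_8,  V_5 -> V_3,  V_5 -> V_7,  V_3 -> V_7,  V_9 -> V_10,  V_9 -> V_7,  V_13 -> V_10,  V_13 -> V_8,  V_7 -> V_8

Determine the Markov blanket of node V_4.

V_4's parents: V_1, V_6.
V_4 has children V_3, V_7.
For each child, the remaining parents (spouses of V_4):
  V_3's other parents are V_1, V_2, V_5, V_6.
  V_7's other parents are V_3, V_5, V_9.
So the Markov blanket of V_4 is {V_1, V_2, V_3, V_5, V_6, V_7, V_9}.

{V_1, V_2, V_3, V_5, V_6, V_7, V_9}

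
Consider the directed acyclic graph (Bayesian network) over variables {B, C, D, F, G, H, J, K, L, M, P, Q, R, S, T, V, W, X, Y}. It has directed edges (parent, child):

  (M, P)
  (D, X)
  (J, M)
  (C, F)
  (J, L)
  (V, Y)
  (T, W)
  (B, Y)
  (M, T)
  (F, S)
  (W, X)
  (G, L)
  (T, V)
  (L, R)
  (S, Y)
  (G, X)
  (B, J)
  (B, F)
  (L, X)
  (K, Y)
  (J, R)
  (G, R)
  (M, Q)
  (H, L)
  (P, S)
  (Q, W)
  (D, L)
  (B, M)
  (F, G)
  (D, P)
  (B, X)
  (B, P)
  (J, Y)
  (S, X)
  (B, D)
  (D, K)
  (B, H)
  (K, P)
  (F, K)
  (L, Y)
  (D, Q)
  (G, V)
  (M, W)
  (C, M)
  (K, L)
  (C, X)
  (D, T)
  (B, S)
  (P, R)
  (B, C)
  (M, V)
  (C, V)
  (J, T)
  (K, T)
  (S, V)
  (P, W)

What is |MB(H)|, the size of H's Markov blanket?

Ch(H) = {L}.
Parents of H: B.
For each child, the remaining parents (spouses of H):
  L's other parents are D, G, J, K.
MB(H) = {B, D, G, J, K, L}, which has 6 nodes.

6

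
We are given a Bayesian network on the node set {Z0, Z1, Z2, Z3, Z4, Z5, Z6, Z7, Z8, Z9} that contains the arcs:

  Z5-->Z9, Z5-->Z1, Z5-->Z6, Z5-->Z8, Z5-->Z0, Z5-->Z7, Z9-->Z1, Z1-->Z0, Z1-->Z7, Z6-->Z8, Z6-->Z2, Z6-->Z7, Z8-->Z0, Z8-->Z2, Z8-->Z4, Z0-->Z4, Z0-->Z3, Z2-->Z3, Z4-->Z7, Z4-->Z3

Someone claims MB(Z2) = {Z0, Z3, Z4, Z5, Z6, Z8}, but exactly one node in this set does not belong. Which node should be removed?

By definition, MB(Z2) is built from Z2's parents, Z2's children, and the co-parents of Z2.
Pa(Z2) = {Z6, Z8}.
Ch(Z2) = {Z3}.
Co-parents of Z2 (other parents of its children):
  parents(Z3) \ {Z2} = {Z0, Z4}.
MB(Z2) = {Z0, Z3, Z4, Z6, Z8}.
Z5 is neither a parent, child, nor co-parent of Z2, so it does not belong.

Z5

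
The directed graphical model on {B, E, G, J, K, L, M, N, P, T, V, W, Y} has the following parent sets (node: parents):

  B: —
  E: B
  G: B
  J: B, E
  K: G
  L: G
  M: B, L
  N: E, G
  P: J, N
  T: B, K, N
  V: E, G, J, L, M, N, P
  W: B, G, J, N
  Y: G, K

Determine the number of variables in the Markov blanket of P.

7

Children of P: V.
Parents of P: J, N.
For each child, the remaining parents (spouses of P):
  V: E, G, J, L, M, N
MB(P) = {E, G, J, L, M, N, V}, which has 7 nodes.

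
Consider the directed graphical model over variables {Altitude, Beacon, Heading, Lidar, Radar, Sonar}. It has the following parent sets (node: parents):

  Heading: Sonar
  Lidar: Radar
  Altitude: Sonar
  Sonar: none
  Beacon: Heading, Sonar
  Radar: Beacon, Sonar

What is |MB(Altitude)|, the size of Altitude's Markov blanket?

1

By definition, MB(Altitude) is built from Altitude's parents, Altitude's children, and the co-parents of Altitude.
Altitude's parents: Sonar.
Children of Altitude: none.
Altitude has no children, so there are no co-parents.
MB(Altitude) = {Sonar}, which has 1 node.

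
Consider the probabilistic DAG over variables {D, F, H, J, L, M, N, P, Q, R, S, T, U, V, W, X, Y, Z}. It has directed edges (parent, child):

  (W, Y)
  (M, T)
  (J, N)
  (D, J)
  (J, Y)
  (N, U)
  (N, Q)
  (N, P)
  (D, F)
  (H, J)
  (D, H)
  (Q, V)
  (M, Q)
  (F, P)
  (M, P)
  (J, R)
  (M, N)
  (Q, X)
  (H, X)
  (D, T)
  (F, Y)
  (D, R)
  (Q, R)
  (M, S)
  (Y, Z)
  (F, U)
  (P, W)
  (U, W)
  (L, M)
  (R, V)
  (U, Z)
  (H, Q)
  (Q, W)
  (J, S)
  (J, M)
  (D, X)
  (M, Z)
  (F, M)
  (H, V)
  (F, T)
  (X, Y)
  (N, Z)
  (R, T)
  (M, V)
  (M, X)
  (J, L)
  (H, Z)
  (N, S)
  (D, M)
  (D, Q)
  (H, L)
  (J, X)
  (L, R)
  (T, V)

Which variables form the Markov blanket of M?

{D, F, H, J, L, N, P, Q, R, S, T, U, V, X, Y, Z}

Pa(M) = {D, F, J, L}.
Ch(M) = {N, P, Q, S, T, V, X, Z}.
Parents of each child, excluding M:
  N: J
  P: F, N
  Q: D, H, N
  S: J, N
  T: D, F, R
  V: H, Q, R, T
  X: D, H, J, Q
  Z: H, N, U, Y
So the Markov blanket of M is {D, F, H, J, L, N, P, Q, R, S, T, U, V, X, Y, Z}.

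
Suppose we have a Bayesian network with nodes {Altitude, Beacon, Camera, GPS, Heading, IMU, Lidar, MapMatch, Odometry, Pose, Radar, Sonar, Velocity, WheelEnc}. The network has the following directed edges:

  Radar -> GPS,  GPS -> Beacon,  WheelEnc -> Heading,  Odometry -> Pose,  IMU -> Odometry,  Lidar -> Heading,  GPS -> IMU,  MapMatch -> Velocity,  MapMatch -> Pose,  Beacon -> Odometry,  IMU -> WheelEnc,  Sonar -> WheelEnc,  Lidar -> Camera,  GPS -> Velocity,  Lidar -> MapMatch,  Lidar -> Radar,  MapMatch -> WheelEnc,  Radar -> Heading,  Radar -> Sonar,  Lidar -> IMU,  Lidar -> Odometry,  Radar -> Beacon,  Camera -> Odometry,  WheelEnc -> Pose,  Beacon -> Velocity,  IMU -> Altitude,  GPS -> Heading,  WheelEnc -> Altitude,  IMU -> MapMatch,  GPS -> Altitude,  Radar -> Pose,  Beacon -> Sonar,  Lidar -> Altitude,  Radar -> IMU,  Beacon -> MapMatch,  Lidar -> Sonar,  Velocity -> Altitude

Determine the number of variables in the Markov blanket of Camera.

A node's Markov blanket = Pa ∪ Ch ∪ (parents of Ch other than the node itself).
Camera's parents: Lidar.
Children of Camera: Odometry.
For each child, the remaining parents (spouses of Camera):
  Odometry: Beacon, IMU, Lidar
MB(Camera) = {Beacon, IMU, Lidar, Odometry}, which has 4 nodes.

4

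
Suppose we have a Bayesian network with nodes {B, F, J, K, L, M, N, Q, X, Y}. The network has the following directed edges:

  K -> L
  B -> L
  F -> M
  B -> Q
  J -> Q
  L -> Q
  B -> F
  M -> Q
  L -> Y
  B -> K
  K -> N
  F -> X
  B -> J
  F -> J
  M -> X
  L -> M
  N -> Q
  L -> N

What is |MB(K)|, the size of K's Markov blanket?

Recall MB(v) = parents ∪ children ∪ spouses, where spouses are the other parents of v's children.
K has parent B.
K's children: L, N.
Parents of each child, excluding K:
  L also has parent B.
  N's other parent is L.
MB(K) = {B, L, N}, which has 3 nodes.

3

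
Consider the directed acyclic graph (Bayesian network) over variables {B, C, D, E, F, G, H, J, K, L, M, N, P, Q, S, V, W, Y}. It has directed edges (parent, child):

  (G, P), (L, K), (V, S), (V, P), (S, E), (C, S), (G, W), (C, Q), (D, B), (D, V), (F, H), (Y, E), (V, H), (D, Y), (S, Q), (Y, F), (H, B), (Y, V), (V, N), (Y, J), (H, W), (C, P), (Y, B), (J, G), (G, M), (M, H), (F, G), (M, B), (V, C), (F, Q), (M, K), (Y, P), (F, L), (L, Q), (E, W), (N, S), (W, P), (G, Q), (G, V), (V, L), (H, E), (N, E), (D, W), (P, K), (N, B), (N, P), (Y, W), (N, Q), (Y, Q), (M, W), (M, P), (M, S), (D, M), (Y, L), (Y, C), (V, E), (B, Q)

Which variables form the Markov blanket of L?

L's parents: F, V, Y.
L has children K, Q.
For each child, the remaining parents (spouses of L):
  Q also has parents B, C, F, G, N, S, Y.
  K's other parents are M, P.
Union: {F, V, Y} ∪ {K, Q} ∪ {B, C, F, G, M, N, P, S, Y} = {B, C, F, G, K, M, N, P, Q, S, V, Y}.

{B, C, F, G, K, M, N, P, Q, S, V, Y}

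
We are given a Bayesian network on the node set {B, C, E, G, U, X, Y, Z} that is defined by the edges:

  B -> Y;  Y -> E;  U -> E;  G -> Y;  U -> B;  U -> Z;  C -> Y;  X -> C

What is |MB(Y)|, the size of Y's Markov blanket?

5

A node's Markov blanket = Pa ∪ Ch ∪ (parents of Ch other than the node itself).
Y has parents B, C, G.
Y's children: E.
For each child, the remaining parents (spouses of Y):
  E's other parent is U.
MB(Y) = {B, C, E, G, U}, which has 5 nodes.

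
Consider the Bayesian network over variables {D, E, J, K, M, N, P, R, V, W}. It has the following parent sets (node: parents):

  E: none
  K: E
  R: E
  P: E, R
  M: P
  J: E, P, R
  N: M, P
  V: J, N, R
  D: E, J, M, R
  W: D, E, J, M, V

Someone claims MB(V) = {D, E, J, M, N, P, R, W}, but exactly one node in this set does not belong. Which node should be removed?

P

V's children: W.
Parents of V: J, N, R.
For each child, the remaining parents (spouses of V):
  W: D, E, J, M
MB(V) = {D, E, J, M, N, R, W}.
P is neither a parent, child, nor co-parent of V, so it does not belong.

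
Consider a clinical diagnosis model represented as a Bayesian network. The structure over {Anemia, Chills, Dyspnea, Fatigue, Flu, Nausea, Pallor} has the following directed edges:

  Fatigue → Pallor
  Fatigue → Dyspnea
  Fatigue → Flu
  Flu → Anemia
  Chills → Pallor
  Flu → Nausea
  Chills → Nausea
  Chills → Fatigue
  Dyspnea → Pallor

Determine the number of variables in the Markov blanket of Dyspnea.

3

By definition, MB(Dyspnea) is built from Dyspnea's parents, Dyspnea's children, and the co-parents of Dyspnea.
Pa(Dyspnea) = {Fatigue}.
Dyspnea's children: Pallor.
Co-parents of Dyspnea (other parents of its children):
  Pallor: Chills, Fatigue
MB(Dyspnea) = {Chills, Fatigue, Pallor}, which has 3 nodes.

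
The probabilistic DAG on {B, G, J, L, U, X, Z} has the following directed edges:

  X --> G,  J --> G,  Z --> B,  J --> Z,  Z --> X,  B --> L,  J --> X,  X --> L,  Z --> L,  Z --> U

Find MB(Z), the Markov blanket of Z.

The Markov blanket of a node is its parents, its children, and the other parents of its children.
Parents of Z: J.
Z has children B, L, U, X.
Parents of each child, excluding Z:
  B: no additional parents.
  U has no other parent.
  X also has parent J.
  parents(L) \ {Z} = {B, X}.
Taking the union gives {B, J, L, U, X}.

{B, J, L, U, X}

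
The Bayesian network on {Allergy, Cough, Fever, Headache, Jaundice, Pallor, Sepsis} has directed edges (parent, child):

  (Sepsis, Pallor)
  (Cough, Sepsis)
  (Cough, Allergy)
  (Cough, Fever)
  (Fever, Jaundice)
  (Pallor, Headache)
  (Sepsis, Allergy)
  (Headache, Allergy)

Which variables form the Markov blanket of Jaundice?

Pa(Jaundice) = {Fever}.
Jaundice's children: none.
Jaundice has no children, so there are no co-parents.
So the Markov blanket of Jaundice is {Fever}.

{Fever}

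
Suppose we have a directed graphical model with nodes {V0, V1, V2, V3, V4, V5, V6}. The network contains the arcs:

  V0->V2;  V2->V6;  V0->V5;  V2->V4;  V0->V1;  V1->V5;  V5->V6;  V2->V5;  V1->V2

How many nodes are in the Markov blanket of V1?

3

Recall MB(v) = parents ∪ children ∪ spouses, where spouses are the other parents of v's children.
V1's parents: V0.
V1 has children V2, V5.
Co-parents of V1 (other parents of its children):
  V2 also has parent V0.
  V5 also has parents V0, V2.
MB(V1) = {V0, V2, V5}, which has 3 nodes.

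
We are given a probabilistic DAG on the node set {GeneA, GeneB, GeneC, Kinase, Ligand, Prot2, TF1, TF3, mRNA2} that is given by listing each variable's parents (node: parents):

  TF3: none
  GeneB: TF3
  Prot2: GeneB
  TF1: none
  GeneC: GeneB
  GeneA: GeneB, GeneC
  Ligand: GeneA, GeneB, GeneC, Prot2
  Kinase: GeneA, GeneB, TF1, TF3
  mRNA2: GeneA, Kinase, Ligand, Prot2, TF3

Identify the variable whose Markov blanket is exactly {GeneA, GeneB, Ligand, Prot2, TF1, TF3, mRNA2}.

Kinase

The target node must have every member of {GeneA, GeneB, Ligand, Prot2, TF1, TF3, mRNA2} as a parent, child, or co-parent, and no others.
Parents of Kinase: GeneA, GeneB, TF1, TF3; children: mRNA2; co-parents: GeneA, Ligand, Prot2, TF3.
These exactly cover the given set, so the node is Kinase.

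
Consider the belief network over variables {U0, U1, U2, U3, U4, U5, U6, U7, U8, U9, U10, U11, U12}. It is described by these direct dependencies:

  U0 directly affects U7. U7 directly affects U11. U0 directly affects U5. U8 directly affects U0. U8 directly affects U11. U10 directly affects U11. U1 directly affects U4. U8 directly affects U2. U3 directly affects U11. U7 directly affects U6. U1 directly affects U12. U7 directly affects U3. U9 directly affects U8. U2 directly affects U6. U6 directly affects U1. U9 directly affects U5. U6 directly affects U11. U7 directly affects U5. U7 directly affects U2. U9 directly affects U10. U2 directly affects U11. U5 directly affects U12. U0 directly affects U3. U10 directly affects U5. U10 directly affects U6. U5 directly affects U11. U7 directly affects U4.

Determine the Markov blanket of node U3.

{U0, U2, U5, U6, U7, U8, U10, U11}

U3 has parents U0, U7.
Ch(U3) = {U11}.
For each child, the remaining parents (spouses of U3):
  U11: U2, U5, U6, U7, U8, U10
So the Markov blanket of U3 is {U0, U2, U5, U6, U7, U8, U10, U11}.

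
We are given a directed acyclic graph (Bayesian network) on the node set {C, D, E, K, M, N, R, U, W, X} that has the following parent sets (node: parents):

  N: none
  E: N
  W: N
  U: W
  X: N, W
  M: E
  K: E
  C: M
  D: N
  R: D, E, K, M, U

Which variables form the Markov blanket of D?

The Markov blanket of a node is its parents, its children, and the other parents of its children.
Parents of D: N.
D has child R.
Co-parents of D (other parents of its children):
  R: E, K, M, U
Taking the union gives {E, K, M, N, R, U}.

{E, K, M, N, R, U}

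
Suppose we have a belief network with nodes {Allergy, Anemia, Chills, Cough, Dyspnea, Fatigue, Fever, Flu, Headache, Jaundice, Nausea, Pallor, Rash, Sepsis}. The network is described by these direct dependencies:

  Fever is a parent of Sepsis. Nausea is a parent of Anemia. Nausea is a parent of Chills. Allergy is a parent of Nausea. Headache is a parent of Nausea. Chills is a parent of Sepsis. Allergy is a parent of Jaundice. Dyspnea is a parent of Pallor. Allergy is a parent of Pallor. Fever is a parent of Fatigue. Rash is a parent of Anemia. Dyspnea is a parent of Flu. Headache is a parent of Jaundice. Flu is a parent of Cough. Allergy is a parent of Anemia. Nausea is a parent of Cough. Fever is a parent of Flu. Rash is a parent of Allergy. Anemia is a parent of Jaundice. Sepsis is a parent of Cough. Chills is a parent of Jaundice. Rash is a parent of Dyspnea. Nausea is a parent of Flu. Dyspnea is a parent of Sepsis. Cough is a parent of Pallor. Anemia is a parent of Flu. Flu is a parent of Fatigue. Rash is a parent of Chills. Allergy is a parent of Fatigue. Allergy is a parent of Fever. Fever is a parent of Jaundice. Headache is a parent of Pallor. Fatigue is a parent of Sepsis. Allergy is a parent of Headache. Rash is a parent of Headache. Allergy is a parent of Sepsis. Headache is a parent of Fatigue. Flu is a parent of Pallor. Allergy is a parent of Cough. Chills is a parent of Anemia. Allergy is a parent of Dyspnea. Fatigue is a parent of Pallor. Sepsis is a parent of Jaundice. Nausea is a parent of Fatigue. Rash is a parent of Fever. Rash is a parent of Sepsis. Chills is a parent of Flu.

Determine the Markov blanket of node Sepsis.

{Allergy, Anemia, Chills, Cough, Dyspnea, Fatigue, Fever, Flu, Headache, Jaundice, Nausea, Rash}

Sepsis has parents Allergy, Chills, Dyspnea, Fatigue, Fever, Rash.
Sepsis has children Cough, Jaundice.
For each child, the remaining parents (spouses of Sepsis):
  Jaundice: Allergy, Anemia, Chills, Fever, Headache
  Cough: Allergy, Flu, Nausea
MB(Sepsis) = {Allergy, Anemia, Chills, Cough, Dyspnea, Fatigue, Fever, Flu, Headache, Jaundice, Nausea, Rash}.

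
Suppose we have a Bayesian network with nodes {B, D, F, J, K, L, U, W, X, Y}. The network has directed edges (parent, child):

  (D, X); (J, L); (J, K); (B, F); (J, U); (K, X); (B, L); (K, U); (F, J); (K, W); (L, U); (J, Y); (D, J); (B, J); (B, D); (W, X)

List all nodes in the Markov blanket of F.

Ch(F) = {J}.
Parents of F: B.
For each child, the remaining parents (spouses of F):
  J's other parents are B, D.
Union: {B} ∪ {J} ∪ {B, D} = {B, D, J}.

{B, D, J}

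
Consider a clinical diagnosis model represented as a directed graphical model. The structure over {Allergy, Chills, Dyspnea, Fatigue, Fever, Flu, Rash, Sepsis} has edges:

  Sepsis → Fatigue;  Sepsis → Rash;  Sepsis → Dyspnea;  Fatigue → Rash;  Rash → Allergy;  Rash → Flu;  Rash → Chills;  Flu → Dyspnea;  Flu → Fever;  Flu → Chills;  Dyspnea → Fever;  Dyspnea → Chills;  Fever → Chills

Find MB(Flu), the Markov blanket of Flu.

{Chills, Dyspnea, Fever, Rash, Sepsis}

Recall MB(v) = parents ∪ children ∪ spouses, where spouses are the other parents of v's children.
Pa(Flu) = {Rash}.
Flu's children: Chills, Dyspnea, Fever.
For each child, the remaining parents (spouses of Flu):
  Dyspnea: Sepsis
  Fever: Dyspnea
  Chills: Dyspnea, Fever, Rash
So the Markov blanket of Flu is {Chills, Dyspnea, Fever, Rash, Sepsis}.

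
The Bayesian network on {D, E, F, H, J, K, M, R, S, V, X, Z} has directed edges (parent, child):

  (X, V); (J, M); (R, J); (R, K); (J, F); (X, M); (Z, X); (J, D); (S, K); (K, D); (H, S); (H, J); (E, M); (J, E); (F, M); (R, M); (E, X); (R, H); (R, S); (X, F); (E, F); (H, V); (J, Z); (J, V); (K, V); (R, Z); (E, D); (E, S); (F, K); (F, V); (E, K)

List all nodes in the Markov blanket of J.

Pa(J) = {H, R}.
J has children D, E, F, M, V, Z.
Co-parents of J (other parents of its children):
  E: —
  Z: R
  F: E, X
  M: E, F, R, X
  D: E, K
  V: F, H, K, X
Union: {H, R} ∪ {D, E, F, M, V, Z} ∪ {E, F, H, K, R, X} = {D, E, F, H, K, M, R, V, X, Z}.

{D, E, F, H, K, M, R, V, X, Z}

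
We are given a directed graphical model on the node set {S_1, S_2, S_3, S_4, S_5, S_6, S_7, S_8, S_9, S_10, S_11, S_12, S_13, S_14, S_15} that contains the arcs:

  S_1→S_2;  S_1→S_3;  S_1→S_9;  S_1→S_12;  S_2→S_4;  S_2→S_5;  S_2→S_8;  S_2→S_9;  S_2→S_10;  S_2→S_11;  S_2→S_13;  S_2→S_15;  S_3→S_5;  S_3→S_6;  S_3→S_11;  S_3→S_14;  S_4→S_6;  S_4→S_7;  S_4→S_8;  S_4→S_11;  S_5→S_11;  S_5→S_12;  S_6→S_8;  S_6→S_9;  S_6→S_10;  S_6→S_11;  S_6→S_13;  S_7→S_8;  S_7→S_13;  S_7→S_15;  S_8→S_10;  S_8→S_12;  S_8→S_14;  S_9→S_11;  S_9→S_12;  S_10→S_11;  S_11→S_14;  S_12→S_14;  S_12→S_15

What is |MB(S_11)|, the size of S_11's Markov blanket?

The Markov blanket of a node is its parents, its children, and the other parents of its children.
S_11's parents: S_2, S_3, S_4, S_5, S_6, S_9, S_10.
Ch(S_11) = {S_14}.
Co-parents of S_11 (other parents of its children):
  S_14's other parents are S_3, S_8, S_12.
MB(S_11) = {S_2, S_3, S_4, S_5, S_6, S_8, S_9, S_10, S_12, S_14}, which has 10 nodes.

10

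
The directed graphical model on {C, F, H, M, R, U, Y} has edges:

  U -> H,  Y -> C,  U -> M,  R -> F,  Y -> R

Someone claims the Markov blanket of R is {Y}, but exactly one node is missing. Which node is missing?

Pa(R) = {Y}.
R's children: F.
Co-parents of R (other parents of its children):
  F: —
MB(R) = {F, Y}.
Comparing with the claimed set, F is missing.

F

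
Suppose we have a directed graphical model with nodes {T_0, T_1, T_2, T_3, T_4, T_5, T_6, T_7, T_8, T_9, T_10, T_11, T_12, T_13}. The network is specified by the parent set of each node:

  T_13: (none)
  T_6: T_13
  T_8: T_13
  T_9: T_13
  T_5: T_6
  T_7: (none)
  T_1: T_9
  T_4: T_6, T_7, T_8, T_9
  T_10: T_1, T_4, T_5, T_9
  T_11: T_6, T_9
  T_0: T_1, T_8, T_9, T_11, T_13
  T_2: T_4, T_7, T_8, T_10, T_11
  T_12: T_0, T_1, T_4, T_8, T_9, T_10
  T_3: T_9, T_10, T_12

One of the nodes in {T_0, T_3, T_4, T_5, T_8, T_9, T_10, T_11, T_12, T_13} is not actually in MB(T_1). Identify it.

T_1 has children T_0, T_10, T_12.
T_1 has parent T_9.
Other parents of T_1's children:
  T_10's other parents are T_4, T_5, T_9.
  T_0's other parents are T_8, T_9, T_11, T_13.
  T_12 also has parents T_0, T_4, T_8, T_9, T_10.
MB(T_1) = {T_0, T_4, T_5, T_8, T_9, T_10, T_11, T_12, T_13}.
T_3 is neither a parent, child, nor co-parent of T_1, so it does not belong.

T_3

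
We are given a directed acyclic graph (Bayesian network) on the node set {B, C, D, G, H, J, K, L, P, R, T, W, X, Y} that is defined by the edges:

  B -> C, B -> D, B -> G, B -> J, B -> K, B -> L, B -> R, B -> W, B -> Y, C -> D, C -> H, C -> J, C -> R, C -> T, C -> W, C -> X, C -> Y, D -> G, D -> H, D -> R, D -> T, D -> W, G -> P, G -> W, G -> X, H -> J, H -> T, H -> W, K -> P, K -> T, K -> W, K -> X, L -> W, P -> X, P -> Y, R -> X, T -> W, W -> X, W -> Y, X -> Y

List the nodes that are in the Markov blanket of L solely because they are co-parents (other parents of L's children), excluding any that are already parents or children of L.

Children of L: W.
  parents(W) \ {L} = {B, C, D, G, H, K, T}.
Excluding nodes already adjacent to L (B, W), the co-parent-only contribution is {C, D, G, H, K, T}.

{C, D, G, H, K, T}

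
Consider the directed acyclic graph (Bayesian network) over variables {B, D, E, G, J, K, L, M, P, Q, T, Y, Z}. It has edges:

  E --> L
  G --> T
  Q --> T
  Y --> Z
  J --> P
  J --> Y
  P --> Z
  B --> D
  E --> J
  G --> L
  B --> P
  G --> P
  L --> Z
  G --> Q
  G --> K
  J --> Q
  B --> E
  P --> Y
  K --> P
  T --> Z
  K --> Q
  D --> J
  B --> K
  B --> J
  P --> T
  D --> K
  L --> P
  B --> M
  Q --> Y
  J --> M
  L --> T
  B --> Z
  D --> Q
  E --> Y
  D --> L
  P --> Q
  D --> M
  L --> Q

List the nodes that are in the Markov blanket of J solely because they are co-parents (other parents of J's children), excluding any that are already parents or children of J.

Children of J: M, P, Q, Y.
  M: B, D
  P: B, G, K, L
  Q: D, G, K, L, P
  Y: E, P, Q
Excluding nodes already adjacent to J (B, D, E, M, P, Q, Y), the co-parent-only contribution is {G, K, L}.

{G, K, L}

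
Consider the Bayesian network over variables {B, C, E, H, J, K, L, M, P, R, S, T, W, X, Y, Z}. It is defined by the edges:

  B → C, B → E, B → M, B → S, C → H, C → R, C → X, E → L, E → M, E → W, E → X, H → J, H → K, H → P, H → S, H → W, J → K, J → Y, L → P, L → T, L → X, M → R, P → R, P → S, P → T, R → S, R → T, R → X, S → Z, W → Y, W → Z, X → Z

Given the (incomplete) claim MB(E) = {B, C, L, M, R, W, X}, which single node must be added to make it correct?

The Markov blanket of a node is its parents, its children, and the other parents of its children.
Ch(E) = {L, M, W, X}.
E's parents: B.
Co-parents of E (other parents of its children):
  L has no other parent.
  M's other parent is B.
  W also has parent H.
  parents(X) \ {E} = {C, L, R}.
MB(E) = {B, C, H, L, M, R, W, X}.
Comparing with the claimed set, H is missing.

H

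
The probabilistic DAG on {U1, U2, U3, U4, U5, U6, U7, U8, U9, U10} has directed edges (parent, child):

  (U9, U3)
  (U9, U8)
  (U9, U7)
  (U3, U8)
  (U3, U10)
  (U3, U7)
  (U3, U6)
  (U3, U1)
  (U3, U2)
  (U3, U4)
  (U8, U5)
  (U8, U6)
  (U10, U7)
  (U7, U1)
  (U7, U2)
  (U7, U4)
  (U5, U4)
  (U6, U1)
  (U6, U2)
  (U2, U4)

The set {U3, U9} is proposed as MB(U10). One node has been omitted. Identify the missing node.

U7

U10's children: U7.
Pa(U10) = {U3}.
Parents of each child, excluding U10:
  U7's other parents are U3, U9.
MB(U10) = {U3, U7, U9}.
Comparing with the claimed set, U7 is missing.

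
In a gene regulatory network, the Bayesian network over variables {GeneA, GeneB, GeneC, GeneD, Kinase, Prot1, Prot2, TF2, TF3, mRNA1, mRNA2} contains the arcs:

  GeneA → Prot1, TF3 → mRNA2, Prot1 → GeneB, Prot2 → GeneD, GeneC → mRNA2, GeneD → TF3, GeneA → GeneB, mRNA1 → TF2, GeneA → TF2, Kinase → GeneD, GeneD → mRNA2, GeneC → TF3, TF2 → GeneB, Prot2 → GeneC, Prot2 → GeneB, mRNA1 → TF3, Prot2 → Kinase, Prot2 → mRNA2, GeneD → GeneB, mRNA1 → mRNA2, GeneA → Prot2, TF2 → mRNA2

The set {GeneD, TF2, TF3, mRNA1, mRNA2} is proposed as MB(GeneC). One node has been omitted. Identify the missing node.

Children of GeneC: TF3, mRNA2.
Parents of GeneC: Prot2.
For each child, the remaining parents (spouses of GeneC):
  TF3's other parents are GeneD, mRNA1.
  parents(mRNA2) \ {GeneC} = {GeneD, Prot2, TF2, TF3, mRNA1}.
MB(GeneC) = {GeneD, Prot2, TF2, TF3, mRNA1, mRNA2}.
Comparing with the claimed set, Prot2 is missing.

Prot2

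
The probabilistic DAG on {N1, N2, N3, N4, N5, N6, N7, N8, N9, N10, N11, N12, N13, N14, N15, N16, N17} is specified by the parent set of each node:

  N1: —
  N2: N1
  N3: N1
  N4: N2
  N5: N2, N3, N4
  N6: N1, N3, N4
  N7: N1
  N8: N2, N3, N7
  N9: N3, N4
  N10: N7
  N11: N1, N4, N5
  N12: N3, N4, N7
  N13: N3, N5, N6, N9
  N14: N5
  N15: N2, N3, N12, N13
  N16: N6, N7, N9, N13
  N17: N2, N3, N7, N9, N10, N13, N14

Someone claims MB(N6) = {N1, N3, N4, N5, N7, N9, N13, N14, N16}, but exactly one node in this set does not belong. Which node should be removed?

N14

Pa(N6) = {N1, N3, N4}.
Ch(N6) = {N13, N16}.
Other parents of N6's children:
  N13 also has parents N3, N5, N9.
  parents(N16) \ {N6} = {N7, N9, N13}.
MB(N6) = {N1, N3, N4, N5, N7, N9, N13, N16}.
N14 is neither a parent, child, nor co-parent of N6, so it does not belong.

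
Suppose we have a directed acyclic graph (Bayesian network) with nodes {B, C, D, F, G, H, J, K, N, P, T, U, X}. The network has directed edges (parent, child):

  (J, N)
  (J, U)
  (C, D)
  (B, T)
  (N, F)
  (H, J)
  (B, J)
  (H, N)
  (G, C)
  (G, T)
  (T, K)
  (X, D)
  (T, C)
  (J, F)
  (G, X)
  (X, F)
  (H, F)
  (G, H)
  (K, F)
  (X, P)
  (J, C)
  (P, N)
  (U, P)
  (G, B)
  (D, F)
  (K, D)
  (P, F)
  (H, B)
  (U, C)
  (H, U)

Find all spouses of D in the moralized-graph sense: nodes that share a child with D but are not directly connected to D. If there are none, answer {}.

Children of D: F.
  parents(F) \ {D} = {H, J, K, N, P, X}.
Excluding nodes already adjacent to D (C, F, K, X), the co-parent-only contribution is {H, J, N, P}.

{H, J, N, P}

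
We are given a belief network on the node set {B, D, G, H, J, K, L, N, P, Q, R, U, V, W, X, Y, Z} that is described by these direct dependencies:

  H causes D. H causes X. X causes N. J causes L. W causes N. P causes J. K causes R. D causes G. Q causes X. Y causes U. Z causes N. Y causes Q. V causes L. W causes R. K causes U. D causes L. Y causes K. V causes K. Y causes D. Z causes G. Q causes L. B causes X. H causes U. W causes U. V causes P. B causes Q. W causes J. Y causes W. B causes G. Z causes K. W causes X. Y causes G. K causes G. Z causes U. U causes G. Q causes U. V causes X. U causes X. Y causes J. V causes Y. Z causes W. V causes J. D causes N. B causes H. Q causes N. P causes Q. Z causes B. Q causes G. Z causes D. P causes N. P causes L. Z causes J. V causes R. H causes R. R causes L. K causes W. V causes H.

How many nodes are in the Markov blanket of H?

11

A node's Markov blanket = Pa ∪ Ch ∪ (parents of Ch other than the node itself).
Pa(H) = {B, V}.
Ch(H) = {D, R, U, X}.
For each child, the remaining parents (spouses of H):
  R also has parents K, V, W.
  parents(D) \ {H} = {Y, Z}.
  U also has parents K, Q, W, Y, Z.
  X also has parents B, Q, U, V, W.
MB(H) = {B, D, K, Q, R, U, V, W, X, Y, Z}, which has 11 nodes.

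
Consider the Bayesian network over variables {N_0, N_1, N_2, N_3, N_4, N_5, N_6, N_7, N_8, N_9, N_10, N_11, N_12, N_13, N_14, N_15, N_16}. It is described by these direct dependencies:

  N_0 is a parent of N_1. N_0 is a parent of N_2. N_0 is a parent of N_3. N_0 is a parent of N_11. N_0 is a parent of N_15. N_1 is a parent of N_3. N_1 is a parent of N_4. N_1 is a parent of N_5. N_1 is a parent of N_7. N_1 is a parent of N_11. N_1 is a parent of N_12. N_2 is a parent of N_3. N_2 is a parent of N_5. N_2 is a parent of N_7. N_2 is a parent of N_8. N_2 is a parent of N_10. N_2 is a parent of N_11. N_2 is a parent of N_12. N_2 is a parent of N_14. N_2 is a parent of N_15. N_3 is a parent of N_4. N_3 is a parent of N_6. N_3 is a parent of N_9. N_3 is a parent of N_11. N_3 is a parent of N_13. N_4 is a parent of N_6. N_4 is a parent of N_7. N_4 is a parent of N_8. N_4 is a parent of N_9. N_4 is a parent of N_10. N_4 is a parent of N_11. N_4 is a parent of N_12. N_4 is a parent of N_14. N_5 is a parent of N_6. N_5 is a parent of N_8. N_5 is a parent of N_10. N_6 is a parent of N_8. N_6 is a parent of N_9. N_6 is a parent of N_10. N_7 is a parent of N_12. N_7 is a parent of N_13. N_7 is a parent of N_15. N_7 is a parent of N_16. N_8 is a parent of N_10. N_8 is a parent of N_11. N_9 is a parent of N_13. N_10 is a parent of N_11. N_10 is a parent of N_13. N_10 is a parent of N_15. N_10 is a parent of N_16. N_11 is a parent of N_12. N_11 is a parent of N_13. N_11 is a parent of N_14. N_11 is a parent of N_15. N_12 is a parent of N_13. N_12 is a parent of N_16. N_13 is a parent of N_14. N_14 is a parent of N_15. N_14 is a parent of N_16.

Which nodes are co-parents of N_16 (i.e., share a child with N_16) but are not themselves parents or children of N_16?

{}

N_16 has no children, so it has no co-parents. The set is empty.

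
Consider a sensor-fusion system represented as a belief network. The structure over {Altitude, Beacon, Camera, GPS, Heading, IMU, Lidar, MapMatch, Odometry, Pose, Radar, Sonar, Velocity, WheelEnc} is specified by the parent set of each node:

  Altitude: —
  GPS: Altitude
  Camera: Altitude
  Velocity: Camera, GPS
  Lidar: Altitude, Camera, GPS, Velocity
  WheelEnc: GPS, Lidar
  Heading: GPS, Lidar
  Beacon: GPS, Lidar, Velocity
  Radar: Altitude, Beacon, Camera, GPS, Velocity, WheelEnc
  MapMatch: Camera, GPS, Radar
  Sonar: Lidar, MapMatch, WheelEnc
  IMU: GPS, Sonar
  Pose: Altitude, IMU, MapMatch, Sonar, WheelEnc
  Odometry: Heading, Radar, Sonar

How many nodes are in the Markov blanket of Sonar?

10

Pa(Sonar) = {Lidar, MapMatch, WheelEnc}.
Sonar's children: IMU, Odometry, Pose.
For each child, the remaining parents (spouses of Sonar):
  IMU also has parent GPS.
  Pose also has parents Altitude, IMU, MapMatch, WheelEnc.
  Odometry's other parents are Heading, Radar.
MB(Sonar) = {Altitude, GPS, Heading, IMU, Lidar, MapMatch, Odometry, Pose, Radar, WheelEnc}, which has 10 nodes.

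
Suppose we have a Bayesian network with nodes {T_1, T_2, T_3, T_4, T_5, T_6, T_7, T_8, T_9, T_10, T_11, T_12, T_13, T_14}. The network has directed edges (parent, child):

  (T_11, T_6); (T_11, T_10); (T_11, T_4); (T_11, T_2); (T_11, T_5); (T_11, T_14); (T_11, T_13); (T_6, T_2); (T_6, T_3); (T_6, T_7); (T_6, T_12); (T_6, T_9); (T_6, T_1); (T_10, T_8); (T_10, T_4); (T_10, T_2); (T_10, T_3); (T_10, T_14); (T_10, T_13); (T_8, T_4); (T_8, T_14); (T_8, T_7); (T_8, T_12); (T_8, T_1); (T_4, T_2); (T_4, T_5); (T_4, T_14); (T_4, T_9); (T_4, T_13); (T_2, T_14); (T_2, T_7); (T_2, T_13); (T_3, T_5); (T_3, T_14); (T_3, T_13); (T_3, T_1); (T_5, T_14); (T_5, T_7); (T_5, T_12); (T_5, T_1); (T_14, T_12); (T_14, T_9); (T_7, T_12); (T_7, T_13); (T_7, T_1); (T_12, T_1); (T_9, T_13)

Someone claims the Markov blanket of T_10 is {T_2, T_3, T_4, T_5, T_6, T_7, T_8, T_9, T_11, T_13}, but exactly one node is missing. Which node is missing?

T_14

The Markov blanket of a node is its parents, its children, and the other parents of its children.
Children of T_10: T_2, T_3, T_4, T_8, T_13, T_14.
T_10 has parent T_11.
For each child, the remaining parents (spouses of T_10):
  T_8 has no other parent.
  T_4 also has parents T_8, T_11.
  T_2's other parents are T_4, T_6, T_11.
  T_3 also has parent T_6.
  parents(T_14) \ {T_10} = {T_2, T_3, T_4, T_5, T_8, T_11}.
  T_13's other parents are T_2, T_3, T_4, T_7, T_9, T_11.
MB(T_10) = {T_2, T_3, T_4, T_5, T_6, T_7, T_8, T_9, T_11, T_13, T_14}.
Comparing with the claimed set, T_14 is missing.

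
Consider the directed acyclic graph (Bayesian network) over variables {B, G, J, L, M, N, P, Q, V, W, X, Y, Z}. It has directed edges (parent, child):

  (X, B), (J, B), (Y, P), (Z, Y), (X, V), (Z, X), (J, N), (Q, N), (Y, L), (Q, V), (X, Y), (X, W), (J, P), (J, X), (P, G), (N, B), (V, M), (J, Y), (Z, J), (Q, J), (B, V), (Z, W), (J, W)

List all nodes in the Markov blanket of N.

The Markov blanket of a node is its parents, its children, and the other parents of its children.
N has parents J, Q.
Ch(N) = {B}.
Parents of each child, excluding N:
  B's other parents are J, X.
Union: {J, Q} ∪ {B} ∪ {J, X} = {B, J, Q, X}.

{B, J, Q, X}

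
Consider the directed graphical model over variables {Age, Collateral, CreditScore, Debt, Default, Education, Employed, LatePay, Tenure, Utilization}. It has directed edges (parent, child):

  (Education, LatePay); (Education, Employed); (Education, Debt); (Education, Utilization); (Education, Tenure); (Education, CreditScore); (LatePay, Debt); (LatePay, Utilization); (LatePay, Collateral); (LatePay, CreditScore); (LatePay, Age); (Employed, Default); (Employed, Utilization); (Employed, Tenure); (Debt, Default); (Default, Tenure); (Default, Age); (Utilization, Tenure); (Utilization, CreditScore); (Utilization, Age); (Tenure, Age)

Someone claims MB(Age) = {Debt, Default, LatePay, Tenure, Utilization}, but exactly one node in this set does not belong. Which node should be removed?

Debt

Age's parents: Default, LatePay, Tenure, Utilization.
Ch(Age) = {}.
Age has no children, so there are no co-parents.
MB(Age) = {Default, LatePay, Tenure, Utilization}.
Debt is neither a parent, child, nor co-parent of Age, so it does not belong.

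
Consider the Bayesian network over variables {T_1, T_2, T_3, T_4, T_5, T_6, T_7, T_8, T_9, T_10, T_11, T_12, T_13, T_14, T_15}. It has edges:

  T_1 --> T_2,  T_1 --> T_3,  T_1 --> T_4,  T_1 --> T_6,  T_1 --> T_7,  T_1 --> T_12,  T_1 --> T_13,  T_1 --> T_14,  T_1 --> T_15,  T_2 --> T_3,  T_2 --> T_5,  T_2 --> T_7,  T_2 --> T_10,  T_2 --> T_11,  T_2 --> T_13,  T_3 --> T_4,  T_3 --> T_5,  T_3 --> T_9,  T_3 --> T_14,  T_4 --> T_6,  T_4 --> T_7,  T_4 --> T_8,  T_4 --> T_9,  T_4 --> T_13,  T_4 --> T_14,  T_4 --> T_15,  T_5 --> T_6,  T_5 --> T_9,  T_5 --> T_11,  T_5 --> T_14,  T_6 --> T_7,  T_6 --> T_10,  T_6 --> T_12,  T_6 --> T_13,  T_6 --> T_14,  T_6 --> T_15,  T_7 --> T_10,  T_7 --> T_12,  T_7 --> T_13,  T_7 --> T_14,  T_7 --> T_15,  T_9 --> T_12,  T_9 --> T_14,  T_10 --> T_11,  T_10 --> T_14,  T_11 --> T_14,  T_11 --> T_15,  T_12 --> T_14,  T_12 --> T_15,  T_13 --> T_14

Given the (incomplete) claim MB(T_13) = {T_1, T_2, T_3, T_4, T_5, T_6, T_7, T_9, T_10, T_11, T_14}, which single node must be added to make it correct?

T_12

Pa(T_13) = {T_1, T_2, T_4, T_6, T_7}.
T_13 has child T_14.
Co-parents of T_13 (other parents of its children):
  T_14: T_1, T_3, T_4, T_5, T_6, T_7, T_9, T_10, T_11, T_12
MB(T_13) = {T_1, T_2, T_3, T_4, T_5, T_6, T_7, T_9, T_10, T_11, T_12, T_14}.
Comparing with the claimed set, T_12 is missing.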